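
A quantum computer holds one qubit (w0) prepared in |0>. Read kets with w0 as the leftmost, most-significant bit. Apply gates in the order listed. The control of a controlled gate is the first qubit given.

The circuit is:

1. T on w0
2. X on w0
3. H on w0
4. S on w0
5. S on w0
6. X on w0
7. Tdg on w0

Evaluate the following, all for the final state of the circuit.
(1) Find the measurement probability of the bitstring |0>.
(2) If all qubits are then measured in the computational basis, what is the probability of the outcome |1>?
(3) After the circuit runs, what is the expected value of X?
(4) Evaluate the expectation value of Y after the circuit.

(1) The probability of measuring |0> is 1/2.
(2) Outcome |1> occurs with probability 1/2.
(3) The observable X averages to sqrt(2)/2.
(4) The expectation value of Y is -sqrt(2)/2.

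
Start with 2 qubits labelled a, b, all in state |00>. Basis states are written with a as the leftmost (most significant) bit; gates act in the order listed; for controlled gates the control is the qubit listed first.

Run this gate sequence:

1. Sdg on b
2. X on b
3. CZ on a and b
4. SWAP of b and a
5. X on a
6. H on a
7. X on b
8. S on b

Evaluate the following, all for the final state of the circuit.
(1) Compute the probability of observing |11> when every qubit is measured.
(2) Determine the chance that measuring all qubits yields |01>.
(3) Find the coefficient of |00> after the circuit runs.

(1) Outcome |11> occurs with probability 1/2.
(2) A full measurement returns |01> with probability 1/2.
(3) |00> carries amplitude 0 in the final state.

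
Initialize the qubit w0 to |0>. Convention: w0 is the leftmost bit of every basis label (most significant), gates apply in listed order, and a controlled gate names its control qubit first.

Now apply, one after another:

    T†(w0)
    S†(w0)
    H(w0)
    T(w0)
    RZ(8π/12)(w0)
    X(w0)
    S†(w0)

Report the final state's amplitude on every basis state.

The final amplitudes are sqrt(2)*exp(7*I*pi/12)/2 on |0>, -sqrt(2)*exp(I*pi/6)/2 on |1>.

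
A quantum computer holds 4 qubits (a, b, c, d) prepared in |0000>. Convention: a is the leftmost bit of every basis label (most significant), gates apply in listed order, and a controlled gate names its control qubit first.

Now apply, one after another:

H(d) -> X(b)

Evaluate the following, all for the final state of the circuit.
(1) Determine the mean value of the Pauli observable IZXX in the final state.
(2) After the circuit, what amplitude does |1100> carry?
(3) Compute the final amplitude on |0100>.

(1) The observable IZXX averages to 0.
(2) The final state's coefficient on |1100> equals 0.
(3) The final state's coefficient on |0100> equals sqrt(2)/2.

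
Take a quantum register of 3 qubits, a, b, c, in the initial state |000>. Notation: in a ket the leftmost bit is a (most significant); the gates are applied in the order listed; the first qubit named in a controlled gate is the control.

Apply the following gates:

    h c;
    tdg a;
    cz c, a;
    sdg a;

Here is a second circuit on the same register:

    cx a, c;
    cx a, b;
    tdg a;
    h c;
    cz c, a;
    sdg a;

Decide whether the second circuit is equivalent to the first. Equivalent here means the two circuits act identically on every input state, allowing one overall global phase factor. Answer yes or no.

No: there is an input state on which the two circuits produce genuinely different outputs (not merely differing by a phase).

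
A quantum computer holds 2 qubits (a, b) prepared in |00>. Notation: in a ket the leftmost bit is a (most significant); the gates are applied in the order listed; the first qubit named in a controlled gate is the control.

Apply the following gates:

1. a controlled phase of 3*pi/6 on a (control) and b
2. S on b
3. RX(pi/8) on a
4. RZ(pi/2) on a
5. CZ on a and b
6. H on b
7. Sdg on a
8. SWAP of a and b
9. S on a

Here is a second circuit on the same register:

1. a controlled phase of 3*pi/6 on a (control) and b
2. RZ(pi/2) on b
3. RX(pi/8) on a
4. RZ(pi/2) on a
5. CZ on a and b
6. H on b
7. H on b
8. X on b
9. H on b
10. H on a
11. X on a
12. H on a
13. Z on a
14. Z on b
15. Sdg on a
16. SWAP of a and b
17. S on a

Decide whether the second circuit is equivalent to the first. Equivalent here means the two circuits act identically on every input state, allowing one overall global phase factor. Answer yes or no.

Yes, they are equivalent — the unitaries differ by at most a global phase.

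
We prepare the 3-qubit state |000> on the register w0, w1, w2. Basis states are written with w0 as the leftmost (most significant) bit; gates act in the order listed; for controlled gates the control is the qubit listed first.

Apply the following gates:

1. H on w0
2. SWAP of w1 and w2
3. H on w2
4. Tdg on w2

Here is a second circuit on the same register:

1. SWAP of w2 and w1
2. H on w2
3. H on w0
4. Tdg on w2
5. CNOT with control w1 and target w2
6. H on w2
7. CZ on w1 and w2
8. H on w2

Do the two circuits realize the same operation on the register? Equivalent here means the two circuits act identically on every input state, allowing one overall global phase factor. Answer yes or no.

Yes — the two circuits implement the same unitary up to a global phase.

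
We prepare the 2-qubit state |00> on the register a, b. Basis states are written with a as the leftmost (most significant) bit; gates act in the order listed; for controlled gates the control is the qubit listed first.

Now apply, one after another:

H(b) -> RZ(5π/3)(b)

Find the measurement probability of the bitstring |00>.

Outcome |00> occurs with probability 1/2.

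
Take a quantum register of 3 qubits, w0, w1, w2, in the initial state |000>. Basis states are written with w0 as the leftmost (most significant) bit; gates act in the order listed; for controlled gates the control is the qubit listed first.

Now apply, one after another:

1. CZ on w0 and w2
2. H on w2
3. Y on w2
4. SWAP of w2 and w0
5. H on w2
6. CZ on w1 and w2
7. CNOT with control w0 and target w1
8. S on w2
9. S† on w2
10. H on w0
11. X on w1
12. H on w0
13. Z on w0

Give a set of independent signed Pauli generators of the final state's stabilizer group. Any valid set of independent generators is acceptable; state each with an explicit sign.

The final state is stabilized by the group generated by +XXI, +IIX, -ZZI; other independent generating sets are equally valid.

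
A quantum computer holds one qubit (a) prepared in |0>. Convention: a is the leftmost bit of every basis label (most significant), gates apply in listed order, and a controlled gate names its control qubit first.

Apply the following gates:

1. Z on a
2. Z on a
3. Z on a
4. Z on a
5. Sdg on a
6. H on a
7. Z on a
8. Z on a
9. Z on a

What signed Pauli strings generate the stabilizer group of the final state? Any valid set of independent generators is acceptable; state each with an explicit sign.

The final state is stabilized by the group generated by -X; other independent generating sets are equally valid.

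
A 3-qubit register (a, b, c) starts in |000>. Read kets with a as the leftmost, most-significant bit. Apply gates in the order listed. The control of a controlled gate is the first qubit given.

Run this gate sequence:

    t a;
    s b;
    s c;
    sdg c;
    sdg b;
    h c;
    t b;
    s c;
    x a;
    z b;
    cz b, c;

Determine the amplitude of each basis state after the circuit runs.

The final amplitudes are sqrt(2)/2 on |100>, sqrt(2)*I/2 on |101>, and 0 on every other basis state. Key observation: steps 2-5 multiply out to the identity, so the circuit reduces to the remaining gates.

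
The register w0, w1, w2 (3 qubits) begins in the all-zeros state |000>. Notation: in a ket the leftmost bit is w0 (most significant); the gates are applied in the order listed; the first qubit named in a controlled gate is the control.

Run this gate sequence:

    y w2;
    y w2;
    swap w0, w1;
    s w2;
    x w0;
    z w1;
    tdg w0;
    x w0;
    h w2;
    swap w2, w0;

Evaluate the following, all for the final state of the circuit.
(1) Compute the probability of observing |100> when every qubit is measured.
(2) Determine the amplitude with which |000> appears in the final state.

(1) Outcome |100> occurs with probability 1/2.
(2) |000> carries amplitude -sqrt(2)*exp(3*I*pi/4)/2 in the final state.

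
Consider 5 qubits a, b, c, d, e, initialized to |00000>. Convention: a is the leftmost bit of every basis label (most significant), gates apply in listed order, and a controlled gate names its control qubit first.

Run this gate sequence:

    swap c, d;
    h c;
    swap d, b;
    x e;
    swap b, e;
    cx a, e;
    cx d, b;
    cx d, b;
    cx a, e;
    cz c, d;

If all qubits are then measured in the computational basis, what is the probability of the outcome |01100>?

Outcome |01100> occurs with probability 1/2.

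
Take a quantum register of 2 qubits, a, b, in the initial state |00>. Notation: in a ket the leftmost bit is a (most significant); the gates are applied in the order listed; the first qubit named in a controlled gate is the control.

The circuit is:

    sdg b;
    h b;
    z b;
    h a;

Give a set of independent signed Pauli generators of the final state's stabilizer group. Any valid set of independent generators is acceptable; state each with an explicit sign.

One valid set of independent stabilizer generators is +XI, -IX (any independent generating set of the same group is equally correct).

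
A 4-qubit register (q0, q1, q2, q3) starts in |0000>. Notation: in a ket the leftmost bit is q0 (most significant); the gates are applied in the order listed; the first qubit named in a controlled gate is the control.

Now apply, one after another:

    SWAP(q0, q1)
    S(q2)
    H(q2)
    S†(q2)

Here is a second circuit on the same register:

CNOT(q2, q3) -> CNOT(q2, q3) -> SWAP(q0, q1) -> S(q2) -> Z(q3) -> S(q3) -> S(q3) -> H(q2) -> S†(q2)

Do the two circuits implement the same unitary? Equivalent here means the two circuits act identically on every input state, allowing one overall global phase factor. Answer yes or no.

Yes, they are equivalent — the unitaries differ by at most a global phase.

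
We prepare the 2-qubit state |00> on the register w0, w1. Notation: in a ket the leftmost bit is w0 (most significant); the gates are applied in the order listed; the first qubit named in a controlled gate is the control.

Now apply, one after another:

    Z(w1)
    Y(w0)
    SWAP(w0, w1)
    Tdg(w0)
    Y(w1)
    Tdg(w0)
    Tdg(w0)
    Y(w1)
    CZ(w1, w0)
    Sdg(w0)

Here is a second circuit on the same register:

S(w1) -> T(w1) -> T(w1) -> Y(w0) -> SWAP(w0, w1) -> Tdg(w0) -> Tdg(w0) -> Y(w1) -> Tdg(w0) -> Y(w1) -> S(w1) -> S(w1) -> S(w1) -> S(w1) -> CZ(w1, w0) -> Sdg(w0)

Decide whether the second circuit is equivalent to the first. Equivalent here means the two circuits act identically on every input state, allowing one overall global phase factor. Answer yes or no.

Yes — the two circuits implement the same unitary up to a global phase.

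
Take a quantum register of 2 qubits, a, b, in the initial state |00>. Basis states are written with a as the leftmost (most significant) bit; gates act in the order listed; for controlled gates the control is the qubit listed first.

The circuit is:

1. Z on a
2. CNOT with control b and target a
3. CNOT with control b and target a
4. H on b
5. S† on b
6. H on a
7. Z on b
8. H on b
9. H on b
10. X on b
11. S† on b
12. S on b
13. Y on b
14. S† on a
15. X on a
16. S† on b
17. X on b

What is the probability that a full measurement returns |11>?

The probability of measuring |11> is 1/4.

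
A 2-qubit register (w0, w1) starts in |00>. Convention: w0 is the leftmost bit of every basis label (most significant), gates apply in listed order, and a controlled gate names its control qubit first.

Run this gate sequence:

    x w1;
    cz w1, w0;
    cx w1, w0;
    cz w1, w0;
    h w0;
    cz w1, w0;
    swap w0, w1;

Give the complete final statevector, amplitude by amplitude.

After the circuit, the state carries amplitude 0 on |00>, 0 on |01>, -sqrt(2)/2 on |10>, -sqrt(2)/2 on |11>.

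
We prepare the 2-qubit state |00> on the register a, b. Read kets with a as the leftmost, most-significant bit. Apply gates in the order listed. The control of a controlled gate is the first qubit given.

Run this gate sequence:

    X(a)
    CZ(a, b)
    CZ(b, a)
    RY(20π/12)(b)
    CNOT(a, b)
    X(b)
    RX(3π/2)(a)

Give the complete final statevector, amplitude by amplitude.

After the circuit, the state carries amplitude sqrt(6)*I/4 on |00>, -sqrt(2)*I/4 on |01>, sqrt(6)/4 on |10>, -sqrt(2)/4 on |11>.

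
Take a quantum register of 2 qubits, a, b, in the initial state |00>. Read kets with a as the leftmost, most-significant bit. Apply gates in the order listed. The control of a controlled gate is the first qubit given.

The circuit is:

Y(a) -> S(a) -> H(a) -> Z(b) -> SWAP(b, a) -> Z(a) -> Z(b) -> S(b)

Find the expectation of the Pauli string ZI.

The expectation value of ZI is 1.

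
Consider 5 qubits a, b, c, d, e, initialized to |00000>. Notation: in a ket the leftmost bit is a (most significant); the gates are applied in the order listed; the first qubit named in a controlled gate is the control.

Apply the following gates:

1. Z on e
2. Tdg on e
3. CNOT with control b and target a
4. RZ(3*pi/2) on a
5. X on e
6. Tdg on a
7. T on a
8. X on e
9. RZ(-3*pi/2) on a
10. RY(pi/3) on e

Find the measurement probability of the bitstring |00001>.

The probability of measuring |00001> is 1/4. Key observation: the block from step 4 through step 9 cancels to the identity and can be dropped.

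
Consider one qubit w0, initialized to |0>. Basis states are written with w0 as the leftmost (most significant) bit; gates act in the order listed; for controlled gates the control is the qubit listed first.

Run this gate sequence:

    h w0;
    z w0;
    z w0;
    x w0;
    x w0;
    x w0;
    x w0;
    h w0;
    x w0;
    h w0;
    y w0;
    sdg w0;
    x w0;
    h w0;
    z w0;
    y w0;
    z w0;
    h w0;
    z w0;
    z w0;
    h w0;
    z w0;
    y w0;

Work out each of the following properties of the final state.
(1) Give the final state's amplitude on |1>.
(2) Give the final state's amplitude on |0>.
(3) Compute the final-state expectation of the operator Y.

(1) The final state's coefficient on |1> equals -1/2 + I/2. Key observation: the block from step 16 through step 23 cancels to the identity and can be dropped.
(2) |0> carries amplitude 1/2 + I/2 in the final state.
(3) The expectation value of Y is 1.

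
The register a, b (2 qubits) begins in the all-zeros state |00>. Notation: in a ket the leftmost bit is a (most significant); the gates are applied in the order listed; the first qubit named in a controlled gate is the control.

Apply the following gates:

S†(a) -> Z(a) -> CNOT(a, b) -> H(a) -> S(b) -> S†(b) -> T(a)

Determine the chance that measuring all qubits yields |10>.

A full measurement returns |10> with probability 1/2. Key observation: gates 5-6 undo each other exactly, leaving only the rest of the circuit to track.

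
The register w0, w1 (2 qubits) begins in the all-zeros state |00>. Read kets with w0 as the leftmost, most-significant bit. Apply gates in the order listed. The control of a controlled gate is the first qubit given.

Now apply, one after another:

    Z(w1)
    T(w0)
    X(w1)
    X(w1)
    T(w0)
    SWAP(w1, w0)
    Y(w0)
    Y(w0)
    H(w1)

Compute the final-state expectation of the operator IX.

The observable IX averages to 1.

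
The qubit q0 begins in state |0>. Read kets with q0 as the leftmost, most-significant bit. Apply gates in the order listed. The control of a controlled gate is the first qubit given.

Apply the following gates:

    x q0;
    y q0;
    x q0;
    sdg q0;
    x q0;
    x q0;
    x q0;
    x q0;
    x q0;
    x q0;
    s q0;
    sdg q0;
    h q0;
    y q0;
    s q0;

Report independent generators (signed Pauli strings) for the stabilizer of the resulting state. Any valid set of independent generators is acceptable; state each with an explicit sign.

The stabilizer group can be generated by +Y, among other valid generating sets. Key observation: steps 5-10 multiply out to the identity, so the circuit reduces to the remaining gates.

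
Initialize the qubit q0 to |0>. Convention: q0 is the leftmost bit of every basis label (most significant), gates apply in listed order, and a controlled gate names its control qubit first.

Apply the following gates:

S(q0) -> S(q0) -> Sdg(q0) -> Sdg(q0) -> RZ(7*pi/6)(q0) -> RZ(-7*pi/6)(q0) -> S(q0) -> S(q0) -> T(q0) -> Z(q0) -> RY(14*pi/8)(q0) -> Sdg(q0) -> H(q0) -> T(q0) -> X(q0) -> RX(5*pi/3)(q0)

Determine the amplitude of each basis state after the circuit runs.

After the circuit, the state carries amplitude -sqrt(4 - 2*sqrt(2))/8 - sqrt(12 - 6*sqrt(2))*exp(3*I*pi/4)/8 + I*sqrt(2*sqrt(2) + 4)/8 + sqrt(6*sqrt(2) + 12)*exp(I*pi/4)/8 on |0>, sqrt(6*sqrt(2) + 12)/8 + sqrt(4 - 2*sqrt(2))*exp(I*pi/4)/8 + sqrt(2*sqrt(2) + 4)*exp(3*I*pi/4)/8 + I*sqrt(12 - 6*sqrt(2))/8 on |1>. Key observation: gates 3-8 undo each other exactly, leaving only the rest of the circuit to track.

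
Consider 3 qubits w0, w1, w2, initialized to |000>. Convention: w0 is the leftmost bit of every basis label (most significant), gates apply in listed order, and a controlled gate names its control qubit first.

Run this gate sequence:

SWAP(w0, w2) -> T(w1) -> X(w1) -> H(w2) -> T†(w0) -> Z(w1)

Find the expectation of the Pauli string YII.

The expectation value of YII is 0.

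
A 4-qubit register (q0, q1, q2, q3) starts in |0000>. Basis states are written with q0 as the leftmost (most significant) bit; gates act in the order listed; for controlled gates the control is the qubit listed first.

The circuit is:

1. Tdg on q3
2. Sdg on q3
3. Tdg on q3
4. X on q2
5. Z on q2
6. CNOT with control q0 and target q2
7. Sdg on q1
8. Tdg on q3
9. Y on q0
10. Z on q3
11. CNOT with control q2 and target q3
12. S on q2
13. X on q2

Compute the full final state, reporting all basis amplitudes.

The final amplitudes are 1 on |1001>, and 0 on every other basis state.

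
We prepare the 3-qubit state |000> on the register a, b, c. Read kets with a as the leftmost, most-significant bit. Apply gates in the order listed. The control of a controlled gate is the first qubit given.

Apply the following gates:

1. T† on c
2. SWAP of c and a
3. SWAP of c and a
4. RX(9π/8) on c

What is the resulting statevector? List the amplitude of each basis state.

The final amplitudes are -sin(pi/16) on |000>, -I*cos(pi/16) on |001>, and 0 on every other basis state.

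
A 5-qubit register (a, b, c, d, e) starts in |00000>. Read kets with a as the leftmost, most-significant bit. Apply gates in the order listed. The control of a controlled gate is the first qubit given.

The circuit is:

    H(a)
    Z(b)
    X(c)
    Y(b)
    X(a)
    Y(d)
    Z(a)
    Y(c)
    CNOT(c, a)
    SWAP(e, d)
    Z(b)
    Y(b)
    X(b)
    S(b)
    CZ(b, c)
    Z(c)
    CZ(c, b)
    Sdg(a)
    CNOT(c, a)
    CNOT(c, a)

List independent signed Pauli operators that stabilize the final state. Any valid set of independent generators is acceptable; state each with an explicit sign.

The final state is stabilized by the group generated by +YIIII, -IZIII, +IIZII, +IIIZI, -IIIIZ; other independent generating sets are equally valid. Key observation: gates 19-20 undo each other exactly, leaving only the rest of the circuit to track.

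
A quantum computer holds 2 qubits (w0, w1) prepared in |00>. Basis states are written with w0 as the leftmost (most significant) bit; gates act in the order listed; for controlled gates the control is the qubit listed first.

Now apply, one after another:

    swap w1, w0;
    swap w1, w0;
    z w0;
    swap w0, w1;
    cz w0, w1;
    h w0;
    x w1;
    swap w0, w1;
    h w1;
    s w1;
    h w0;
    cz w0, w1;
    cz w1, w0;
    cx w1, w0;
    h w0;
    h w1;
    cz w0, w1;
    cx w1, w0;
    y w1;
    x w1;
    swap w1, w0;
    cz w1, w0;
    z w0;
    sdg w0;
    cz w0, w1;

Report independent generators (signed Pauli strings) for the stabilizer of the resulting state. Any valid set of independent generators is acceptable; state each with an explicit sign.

One valid set of independent stabilizer generators is -XY, -ZZ (any independent generating set of the same group is equally correct).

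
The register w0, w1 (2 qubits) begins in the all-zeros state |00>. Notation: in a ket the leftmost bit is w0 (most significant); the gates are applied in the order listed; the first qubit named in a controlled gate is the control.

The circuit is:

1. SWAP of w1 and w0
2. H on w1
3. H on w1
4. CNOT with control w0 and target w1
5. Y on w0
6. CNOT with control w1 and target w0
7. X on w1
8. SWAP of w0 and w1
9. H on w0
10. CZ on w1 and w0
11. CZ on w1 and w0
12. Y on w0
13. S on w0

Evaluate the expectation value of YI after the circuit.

In the final state, YI has expectation 1. Key observation: the block from step 10 through step 11 cancels to the identity and can be dropped.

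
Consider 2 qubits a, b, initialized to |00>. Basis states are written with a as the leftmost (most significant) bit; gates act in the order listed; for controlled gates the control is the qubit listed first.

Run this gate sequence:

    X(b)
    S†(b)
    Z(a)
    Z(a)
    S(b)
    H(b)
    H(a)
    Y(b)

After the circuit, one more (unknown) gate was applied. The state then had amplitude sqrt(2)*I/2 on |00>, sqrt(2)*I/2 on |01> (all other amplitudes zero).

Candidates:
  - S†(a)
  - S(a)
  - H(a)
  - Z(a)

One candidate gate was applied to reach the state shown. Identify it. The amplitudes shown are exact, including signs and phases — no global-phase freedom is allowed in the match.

It was H(a) that produced the state shown.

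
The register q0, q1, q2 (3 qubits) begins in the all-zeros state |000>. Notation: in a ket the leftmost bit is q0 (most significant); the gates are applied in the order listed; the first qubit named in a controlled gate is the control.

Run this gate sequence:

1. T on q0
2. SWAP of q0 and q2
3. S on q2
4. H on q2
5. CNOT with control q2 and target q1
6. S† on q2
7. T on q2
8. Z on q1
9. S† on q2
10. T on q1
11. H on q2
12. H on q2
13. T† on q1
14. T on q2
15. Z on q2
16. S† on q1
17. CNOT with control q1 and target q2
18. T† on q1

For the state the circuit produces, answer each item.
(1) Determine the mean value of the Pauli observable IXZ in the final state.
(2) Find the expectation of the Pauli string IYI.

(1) The observable IXZ averages to -sqrt(2)/2. Key observation: gates 10-13 undo each other exactly, leaving only the rest of the circuit to track.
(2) In the final state, IYI has expectation sqrt(2)/2.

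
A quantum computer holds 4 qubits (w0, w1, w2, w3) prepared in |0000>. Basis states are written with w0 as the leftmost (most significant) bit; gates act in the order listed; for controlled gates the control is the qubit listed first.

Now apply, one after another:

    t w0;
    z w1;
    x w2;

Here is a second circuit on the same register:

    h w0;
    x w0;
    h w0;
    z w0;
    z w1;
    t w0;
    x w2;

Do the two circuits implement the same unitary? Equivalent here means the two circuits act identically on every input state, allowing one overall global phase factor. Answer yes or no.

Yes — the two circuits implement the same unitary up to a global phase.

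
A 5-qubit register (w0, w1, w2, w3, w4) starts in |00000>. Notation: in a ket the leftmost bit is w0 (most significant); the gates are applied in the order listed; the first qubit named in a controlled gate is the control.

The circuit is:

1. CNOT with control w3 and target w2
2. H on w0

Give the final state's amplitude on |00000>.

The final state's coefficient on |00000> equals sqrt(2)/2.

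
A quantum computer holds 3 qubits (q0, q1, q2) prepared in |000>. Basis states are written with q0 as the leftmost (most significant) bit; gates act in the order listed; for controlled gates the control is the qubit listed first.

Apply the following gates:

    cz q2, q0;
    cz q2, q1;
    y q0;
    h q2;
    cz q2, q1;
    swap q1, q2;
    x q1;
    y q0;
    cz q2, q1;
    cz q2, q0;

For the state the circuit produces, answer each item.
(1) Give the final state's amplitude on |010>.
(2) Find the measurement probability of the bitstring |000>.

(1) The amplitude on |010> is sqrt(2)/2.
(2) The probability of measuring |000> is 1/2.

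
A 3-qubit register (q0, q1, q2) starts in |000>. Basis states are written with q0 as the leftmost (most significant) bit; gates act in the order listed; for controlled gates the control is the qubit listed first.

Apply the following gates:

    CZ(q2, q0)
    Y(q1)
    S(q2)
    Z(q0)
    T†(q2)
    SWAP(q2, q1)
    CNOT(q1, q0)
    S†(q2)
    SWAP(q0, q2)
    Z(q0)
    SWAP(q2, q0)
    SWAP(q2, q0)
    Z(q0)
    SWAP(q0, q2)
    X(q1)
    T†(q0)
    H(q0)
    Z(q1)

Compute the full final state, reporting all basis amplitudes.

After the circuit, the state carries amplitude -sqrt(2)/2 on |011>, -sqrt(2)/2 on |111>, and 0 on every other basis state. Key observation: gates 9-14 undo each other exactly, leaving only the rest of the circuit to track.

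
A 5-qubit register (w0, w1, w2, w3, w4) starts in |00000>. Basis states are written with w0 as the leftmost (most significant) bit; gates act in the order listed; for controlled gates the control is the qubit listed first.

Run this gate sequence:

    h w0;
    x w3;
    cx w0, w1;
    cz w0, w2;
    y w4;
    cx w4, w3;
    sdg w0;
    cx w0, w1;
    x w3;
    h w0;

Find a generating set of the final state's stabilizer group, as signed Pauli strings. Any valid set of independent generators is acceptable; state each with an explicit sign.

The final state is stabilized by the group generated by +YIIII, +IZIII, +IIZII, -IIIZI, -IIIIZ; other independent generating sets are equally valid.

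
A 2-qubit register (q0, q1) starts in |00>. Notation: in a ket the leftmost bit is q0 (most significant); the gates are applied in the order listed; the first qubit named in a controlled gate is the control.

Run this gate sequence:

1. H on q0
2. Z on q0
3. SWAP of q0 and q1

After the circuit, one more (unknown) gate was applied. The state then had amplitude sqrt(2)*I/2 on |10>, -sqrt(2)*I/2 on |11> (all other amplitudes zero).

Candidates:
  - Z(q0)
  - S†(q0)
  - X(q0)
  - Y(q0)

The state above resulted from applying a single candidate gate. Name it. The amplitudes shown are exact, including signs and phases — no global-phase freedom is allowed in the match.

It was Y(q0) that produced the state shown.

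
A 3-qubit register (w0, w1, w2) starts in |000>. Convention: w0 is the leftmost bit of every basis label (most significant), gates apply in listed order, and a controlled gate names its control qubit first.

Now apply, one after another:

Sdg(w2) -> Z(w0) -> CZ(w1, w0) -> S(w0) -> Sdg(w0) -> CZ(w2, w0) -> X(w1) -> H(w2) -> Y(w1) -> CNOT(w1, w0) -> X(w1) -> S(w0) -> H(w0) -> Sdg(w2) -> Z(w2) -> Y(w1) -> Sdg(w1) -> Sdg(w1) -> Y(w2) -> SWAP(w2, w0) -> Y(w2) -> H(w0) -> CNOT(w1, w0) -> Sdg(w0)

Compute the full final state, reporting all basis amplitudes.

After the circuit, the state carries amplitude sqrt(2)*(-1 + I)/4 on |000>, sqrt(2)*(1 - I)/4 on |001>, 0 on |010>, 0 on |011>, sqrt(2)*(1 - I)/4 on |100>, sqrt(2)*(-1 + I)/4 on |101>, 0 on |110>, 0 on |111>.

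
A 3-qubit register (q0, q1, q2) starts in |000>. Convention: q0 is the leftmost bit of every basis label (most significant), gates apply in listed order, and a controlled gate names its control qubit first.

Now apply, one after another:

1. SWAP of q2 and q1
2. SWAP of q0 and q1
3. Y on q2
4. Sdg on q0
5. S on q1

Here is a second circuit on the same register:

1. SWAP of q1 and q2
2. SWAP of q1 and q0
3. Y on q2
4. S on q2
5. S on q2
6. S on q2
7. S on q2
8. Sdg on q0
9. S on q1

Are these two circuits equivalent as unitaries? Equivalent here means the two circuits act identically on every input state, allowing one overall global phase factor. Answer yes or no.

Yes: on every input state the two circuits agree up to one overall phase factor.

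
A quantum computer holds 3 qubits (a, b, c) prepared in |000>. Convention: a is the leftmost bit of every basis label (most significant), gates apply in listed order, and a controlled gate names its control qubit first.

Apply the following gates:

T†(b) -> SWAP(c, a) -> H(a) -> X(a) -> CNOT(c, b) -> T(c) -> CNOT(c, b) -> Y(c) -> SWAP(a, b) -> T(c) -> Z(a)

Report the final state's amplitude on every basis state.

After the circuit, the state carries amplitude sqrt(2)*exp(3*I*pi/4)/2 on |001>, sqrt(2)*exp(3*I*pi/4)/2 on |011>, and 0 on every other basis state.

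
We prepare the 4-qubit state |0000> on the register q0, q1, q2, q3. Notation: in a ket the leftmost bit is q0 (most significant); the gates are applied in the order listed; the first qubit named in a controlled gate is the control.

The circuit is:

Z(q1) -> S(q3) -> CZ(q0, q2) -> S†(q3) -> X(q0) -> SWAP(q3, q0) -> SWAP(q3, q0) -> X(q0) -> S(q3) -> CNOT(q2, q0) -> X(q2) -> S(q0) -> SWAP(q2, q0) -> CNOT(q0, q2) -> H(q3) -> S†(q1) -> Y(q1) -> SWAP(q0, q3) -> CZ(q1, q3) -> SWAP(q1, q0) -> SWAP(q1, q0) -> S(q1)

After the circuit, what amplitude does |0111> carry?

The amplitude on |0111> is sqrt(2)/2.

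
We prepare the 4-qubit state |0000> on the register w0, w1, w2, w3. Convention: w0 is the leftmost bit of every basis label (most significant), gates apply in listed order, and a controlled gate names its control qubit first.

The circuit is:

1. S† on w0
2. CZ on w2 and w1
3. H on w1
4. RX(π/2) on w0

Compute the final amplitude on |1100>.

|1100> carries amplitude -I/2 in the final state.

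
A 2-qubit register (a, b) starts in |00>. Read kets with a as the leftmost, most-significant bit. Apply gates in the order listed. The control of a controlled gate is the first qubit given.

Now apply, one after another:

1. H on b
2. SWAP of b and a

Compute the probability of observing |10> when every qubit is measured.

A full measurement returns |10> with probability 1/2.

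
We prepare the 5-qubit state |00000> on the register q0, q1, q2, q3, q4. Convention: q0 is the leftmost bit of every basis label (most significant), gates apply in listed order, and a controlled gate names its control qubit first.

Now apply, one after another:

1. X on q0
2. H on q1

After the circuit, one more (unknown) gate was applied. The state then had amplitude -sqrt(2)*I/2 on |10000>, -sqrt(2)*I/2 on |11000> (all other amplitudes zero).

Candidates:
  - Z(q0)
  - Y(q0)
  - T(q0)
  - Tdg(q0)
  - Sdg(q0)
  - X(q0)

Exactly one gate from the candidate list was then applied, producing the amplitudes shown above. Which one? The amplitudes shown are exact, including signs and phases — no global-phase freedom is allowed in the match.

The applied gate was Sdg(q0).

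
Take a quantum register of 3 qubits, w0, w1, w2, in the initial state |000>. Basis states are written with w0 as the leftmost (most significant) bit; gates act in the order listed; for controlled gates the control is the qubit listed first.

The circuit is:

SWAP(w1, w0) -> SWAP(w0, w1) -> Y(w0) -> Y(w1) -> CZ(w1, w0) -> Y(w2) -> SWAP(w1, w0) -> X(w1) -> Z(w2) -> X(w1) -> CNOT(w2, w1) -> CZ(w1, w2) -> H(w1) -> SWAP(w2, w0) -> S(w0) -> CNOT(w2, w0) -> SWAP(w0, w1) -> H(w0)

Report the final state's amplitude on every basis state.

After the circuit, the state carries amplitude 1 on |001>, and 0 on every other basis state.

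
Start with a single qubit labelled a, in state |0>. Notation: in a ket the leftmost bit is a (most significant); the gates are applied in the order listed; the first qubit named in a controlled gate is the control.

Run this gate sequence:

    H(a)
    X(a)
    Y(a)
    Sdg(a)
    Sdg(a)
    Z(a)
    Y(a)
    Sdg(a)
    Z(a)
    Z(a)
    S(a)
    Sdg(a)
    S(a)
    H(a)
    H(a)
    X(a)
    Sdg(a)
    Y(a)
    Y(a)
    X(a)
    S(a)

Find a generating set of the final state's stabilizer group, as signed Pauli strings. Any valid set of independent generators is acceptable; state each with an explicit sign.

The stabilizer group can be generated by -X, among other valid generating sets.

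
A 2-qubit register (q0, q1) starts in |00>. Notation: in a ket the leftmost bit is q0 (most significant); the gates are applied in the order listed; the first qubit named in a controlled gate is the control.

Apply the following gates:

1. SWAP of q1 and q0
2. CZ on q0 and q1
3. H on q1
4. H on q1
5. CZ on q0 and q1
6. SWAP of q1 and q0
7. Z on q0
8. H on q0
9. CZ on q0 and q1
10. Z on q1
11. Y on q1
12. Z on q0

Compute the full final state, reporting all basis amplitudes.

The resulting statevector has amplitude 0 on |00>, sqrt(2)*I/2 on |01>, 0 on |10>, -sqrt(2)*I/2 on |11>. Key observation: gates 1-6 undo each other exactly, leaving only the rest of the circuit to track.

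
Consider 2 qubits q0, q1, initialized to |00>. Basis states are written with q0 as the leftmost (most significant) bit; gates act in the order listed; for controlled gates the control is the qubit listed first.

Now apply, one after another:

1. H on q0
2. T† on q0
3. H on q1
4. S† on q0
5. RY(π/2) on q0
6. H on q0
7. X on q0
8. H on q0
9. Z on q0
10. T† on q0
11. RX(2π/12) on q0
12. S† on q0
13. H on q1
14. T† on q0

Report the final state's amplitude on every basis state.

The final amplitudes are (1 - I)*(sqrt(2) + sqrt(2)*(1 + I)*exp(I*pi/4) + sqrt(6)*I)/8 on |00>, 0 on |01>, (-sqrt(2) + sqrt(6) - sqrt(6)*I - sqrt(2)*I + 2*sqrt(6)*exp(I*pi/4))*exp(3*I*pi/4)/8 on |10>, 0 on |11>. Key observation: the block from step 6 through step 9 cancels to the identity and can be dropped.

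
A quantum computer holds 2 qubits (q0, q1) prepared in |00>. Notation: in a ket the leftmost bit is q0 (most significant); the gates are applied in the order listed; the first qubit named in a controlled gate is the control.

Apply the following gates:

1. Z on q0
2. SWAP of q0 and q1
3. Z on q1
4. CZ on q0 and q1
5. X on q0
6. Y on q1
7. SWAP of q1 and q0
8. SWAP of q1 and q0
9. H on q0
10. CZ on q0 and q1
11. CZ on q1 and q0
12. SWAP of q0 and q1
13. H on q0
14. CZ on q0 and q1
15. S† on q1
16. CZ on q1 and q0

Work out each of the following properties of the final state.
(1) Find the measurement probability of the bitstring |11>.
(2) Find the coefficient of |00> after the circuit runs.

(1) A full measurement returns |11> with probability 1/4.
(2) The amplitude on |00> is I/2.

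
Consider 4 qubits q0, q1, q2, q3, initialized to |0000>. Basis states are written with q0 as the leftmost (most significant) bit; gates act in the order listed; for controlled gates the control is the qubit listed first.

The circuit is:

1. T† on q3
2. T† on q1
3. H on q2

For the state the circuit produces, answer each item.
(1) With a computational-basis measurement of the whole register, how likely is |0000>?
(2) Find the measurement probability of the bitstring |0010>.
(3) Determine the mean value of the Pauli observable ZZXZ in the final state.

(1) Outcome |0000> occurs with probability 1/2.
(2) Outcome |0010> occurs with probability 1/2.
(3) The expectation value of ZZXZ is 1.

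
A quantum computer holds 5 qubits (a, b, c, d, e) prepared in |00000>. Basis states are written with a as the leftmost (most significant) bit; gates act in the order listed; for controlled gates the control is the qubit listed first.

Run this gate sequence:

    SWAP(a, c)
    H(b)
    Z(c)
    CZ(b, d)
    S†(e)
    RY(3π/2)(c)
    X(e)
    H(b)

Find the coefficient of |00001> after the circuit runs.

|00001> carries amplitude -sqrt(2)/2 in the final state.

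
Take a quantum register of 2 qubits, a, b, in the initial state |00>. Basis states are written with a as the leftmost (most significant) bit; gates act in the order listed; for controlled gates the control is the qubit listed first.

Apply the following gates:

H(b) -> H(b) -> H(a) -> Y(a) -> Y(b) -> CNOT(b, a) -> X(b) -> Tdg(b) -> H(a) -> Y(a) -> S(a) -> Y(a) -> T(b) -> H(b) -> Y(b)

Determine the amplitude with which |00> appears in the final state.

The amplitude on |00> is 0.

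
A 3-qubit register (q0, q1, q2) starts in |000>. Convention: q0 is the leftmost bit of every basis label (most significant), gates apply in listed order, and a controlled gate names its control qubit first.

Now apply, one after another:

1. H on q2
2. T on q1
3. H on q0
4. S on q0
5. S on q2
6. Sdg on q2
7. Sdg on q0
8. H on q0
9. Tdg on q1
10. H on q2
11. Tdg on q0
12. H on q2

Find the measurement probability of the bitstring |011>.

The probability of measuring |011> is 0. Key observation: steps 2-9 multiply out to the identity, so the circuit reduces to the remaining gates.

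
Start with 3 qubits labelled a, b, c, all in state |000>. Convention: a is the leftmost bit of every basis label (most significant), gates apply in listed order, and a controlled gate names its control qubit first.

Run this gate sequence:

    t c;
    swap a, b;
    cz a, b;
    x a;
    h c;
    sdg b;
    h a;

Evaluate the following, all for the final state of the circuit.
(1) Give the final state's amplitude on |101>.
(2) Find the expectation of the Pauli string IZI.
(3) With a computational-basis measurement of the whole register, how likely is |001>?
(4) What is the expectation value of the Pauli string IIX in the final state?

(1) |101> carries amplitude -1/2 in the final state.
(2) The observable IZI averages to 1.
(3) A full measurement returns |001> with probability 1/4.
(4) The observable IIX averages to 1.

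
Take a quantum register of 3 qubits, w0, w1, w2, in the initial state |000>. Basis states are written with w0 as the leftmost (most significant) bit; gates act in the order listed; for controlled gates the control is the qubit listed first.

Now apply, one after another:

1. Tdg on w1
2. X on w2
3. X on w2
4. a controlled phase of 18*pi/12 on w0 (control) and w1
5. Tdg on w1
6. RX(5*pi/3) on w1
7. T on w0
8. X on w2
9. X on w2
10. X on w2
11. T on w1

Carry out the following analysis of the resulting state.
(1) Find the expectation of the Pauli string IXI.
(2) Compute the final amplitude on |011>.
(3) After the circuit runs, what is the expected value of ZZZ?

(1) The observable IXI averages to -sqrt(6)/4.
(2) The amplitude on |011> is -exp(3*I*pi/4)/2.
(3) The observable ZZZ averages to -1/2.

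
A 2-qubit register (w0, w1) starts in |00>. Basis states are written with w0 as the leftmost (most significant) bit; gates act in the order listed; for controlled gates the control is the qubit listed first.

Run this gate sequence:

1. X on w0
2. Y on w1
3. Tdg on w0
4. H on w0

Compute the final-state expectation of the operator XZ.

The expectation value of XZ is 1.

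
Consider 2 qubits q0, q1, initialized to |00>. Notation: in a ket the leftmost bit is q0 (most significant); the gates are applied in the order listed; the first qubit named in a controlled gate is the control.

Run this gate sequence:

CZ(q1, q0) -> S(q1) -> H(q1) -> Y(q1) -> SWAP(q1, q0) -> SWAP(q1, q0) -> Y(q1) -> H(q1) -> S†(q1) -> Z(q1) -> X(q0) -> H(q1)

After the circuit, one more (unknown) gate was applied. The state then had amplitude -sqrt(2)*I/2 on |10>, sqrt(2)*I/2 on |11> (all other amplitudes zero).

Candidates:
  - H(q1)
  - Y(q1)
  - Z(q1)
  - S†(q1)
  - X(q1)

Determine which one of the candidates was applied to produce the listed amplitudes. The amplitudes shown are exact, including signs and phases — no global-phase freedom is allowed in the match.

It was Y(q1) that produced the state shown. Key observation: the block from step 2 through step 9 cancels to the identity and can be dropped.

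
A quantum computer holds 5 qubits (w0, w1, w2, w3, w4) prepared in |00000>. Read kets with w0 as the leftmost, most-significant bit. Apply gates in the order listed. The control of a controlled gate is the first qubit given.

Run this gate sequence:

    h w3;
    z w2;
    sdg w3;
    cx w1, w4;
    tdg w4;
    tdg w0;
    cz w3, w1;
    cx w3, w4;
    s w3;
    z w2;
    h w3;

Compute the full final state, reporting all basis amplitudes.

The final amplitudes are 1/2 on |00000>, 1/2 on |00001>, 1/2 on |00010>, -1/2 on |00011>, and 0 on every other basis state.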